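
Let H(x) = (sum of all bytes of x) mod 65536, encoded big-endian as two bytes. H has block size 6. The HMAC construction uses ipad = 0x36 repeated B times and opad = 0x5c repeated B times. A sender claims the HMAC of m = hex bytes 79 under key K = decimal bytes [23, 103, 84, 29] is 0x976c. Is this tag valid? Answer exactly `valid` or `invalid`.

invalid

Key decimal bytes [23, 103, 84, 29] = 17 67 54 1d is 4 bytes ≤ B = 6; zero-pad to 6 bytes: K' = 17 67 54 1d 00 00.
K' ⊕ ipad = 21 51 62 2b 36 36; K' ⊕ opad = 4b 3b 08 41 5c 5c.
Inner hash: sum = 33+81+98+43+54+54+121 = 484 → 01 e4.
Outer hash (recomputed tag): sum = 75+59+8+65+92+92+1+228 = 620 → 02 6c.
Recomputed tag = 026c; claimed = 976c → mismatch.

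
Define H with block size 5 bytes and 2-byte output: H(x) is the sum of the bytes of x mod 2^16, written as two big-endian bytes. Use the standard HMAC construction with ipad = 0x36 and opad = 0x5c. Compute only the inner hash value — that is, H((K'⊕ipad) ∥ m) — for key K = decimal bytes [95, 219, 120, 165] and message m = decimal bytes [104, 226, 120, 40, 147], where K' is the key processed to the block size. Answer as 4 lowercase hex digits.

04ea

Key decimal bytes [95, 219, 120, 165] = 5f db 78 a5 is 4 bytes ≤ B = 5; zero-pad to 5 bytes: K' = 5f db 78 a5 00.
K' ⊕ ipad = 69 ed 4e 93 36.
Inner input = 69 ed 4e 93 36 ∥ 68 e2 78 28 93.
Inner hash: sum = 105+237+78+147+54+104+226+120+40+147 = 1258 → 04 ea.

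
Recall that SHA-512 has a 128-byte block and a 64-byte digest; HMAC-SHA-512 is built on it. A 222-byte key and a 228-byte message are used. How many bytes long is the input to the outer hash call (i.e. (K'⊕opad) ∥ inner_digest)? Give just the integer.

Key is 222 > 128 bytes, so it is hashed to 64 bytes then zero-padded to 128: |K'| = 128.
Outer input = (K'⊕opad) ∥ H(inner) → 128 + 64 = 192 bytes.

192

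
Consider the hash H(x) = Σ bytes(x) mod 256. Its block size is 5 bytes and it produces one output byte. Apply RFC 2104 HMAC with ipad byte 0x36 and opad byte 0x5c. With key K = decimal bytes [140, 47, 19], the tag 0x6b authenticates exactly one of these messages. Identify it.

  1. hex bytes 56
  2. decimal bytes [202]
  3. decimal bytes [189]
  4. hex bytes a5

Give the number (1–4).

Key decimal bytes [140, 47, 19] = 8c 2f 13 is 3 bytes ≤ B = 5; zero-pad to 5 bytes: K' = 8c 2f 13 00 00.
K' ⊕ ipad = ba 19 25 36 36; K' ⊕ opad = d0 73 4f 5c 5c.
m1: inner = H(ba 19 25 36 36 56) = ba; tag = H(d0 73 4f 5c 5c ba) = 04
m2: inner = H(ba 19 25 36 36 ca) = 2e; tag = H(d0 73 4f 5c 5c 2e) = 78
m3: inner = H(ba 19 25 36 36 bd) = 21; tag = H(d0 73 4f 5c 5c 21) = 6b ← matches
m4: inner = H(ba 19 25 36 36 a5) = 09; tag = H(d0 73 4f 5c 5c 09) = 53

3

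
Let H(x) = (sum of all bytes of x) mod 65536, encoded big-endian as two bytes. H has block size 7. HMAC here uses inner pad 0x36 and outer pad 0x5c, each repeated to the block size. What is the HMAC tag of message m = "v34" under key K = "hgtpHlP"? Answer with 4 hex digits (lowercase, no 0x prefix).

0168

Key "hgtpHlP" = 68 67 74 70 48 6c 50 is exactly B = 7 bytes: K' = 68 67 74 70 48 6c 50.
K' ⊕ ipad = 5e 51 42 46 7e 5a 66.  K' ⊕ opad = 34 3b 28 2c 14 30 0c.
Inner input = (K'⊕ipad) ∥ m = 5e 51 42 46 7e 5a 66 ∥ 76 33 34.
Inner hash: sum = 94+81+66+70+126+90+102+118+51+52 = 850 → 03 52.
Outer input = (K'⊕opad) ∥ inner = 34 3b 28 2c 14 30 0c ∥ 03 52.
Outer hash (tag): sum = 52+59+40+44+20+48+12+3+82 = 360 → 01 68.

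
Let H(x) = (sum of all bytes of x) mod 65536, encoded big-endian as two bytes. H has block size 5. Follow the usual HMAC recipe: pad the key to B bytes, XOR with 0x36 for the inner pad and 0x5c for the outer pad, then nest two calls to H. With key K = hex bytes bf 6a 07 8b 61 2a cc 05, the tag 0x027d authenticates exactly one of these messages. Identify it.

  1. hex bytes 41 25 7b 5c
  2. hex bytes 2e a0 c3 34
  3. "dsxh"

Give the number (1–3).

Key hex bytes bf 6a 07 8b 61 2a cc 05 is 8 bytes > B = 5, so hash it first: H(key) = 03 17, then zero-pad to 5 bytes: K' = 03 17 00 00 00.
K' ⊕ ipad = 35 21 36 36 36; K' ⊕ opad = 5f 4b 5c 5c 5c.
m1: inner = H(35 21 36 36 36 41 25 7b 5c) = 02 35; tag = H(5f 4b 5c 5c 5c 02 35) = 01f5
m2: inner = H(35 21 36 36 36 2e a0 c3 34) = 02 bd; tag = H(5f 4b 5c 5c 5c 02 bd) = 027d ← matches
m3: inner = H(35 21 36 36 36 64 73 78 68) = 02 af; tag = H(5f 4b 5c 5c 5c 02 af) = 026f

2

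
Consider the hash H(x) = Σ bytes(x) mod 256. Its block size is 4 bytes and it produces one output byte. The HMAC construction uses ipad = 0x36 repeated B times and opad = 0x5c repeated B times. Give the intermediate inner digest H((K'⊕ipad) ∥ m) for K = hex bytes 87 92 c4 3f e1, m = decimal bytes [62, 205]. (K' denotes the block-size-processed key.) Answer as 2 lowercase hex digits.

78

Key hex bytes 87 92 c4 3f e1 is 5 bytes > B = 4, so hash it first: H(key) = fd, then zero-pad to 4 bytes: K' = fd 00 00 00.
K' ⊕ ipad = cb 36 36 36.
Inner input = cb 36 36 36 ∥ 3e cd.
Inner hash: sum = 203+54+54+54+62+205 = 632; mod 256 = 120 → 78.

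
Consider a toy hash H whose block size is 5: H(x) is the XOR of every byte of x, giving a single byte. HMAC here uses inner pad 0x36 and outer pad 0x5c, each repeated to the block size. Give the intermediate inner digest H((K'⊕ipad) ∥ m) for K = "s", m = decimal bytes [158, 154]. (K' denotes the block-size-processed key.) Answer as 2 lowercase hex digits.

Key "s" = 73 is 1 byte ≤ B = 5; zero-pad to 5 bytes: K' = 73 00 00 00 00.
K' ⊕ ipad = 45 36 36 36 36.
Inner input = 45 36 36 36 36 ∥ 9e 9a.
Inner hash: XOR 45⊕36⊕36⊕36⊕36⊕9e⊕9a = 41.

41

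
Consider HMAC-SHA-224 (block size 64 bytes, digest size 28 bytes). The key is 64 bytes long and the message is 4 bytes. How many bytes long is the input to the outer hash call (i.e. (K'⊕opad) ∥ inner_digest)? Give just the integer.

92

Key is 64 ≤ 64 bytes, zero-padded: |K'| = 64.
Outer input = (K'⊕opad) ∥ H(inner) → 64 + 28 = 92 bytes.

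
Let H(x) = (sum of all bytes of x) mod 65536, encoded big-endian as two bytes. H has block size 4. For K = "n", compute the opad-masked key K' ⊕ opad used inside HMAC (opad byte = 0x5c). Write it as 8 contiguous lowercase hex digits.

325c5c5c

Key "n" = 6e is 1 byte ≤ B = 4; zero-pad to 4 bytes: K' = 6e 00 00 00.
XOR each byte with 0x5c: 6e⊕5c=32, 00⊕5c=5c, 00⊕5c=5c, 00⊕5c=5c.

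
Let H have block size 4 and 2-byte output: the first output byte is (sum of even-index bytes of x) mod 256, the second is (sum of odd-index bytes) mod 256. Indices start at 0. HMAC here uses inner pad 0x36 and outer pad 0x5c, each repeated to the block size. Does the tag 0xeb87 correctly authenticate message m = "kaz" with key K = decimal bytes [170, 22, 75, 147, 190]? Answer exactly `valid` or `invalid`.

valid

Key decimal bytes [170, 22, 75, 147, 190] = aa 16 4b 93 be is 5 bytes > B = 4, so hash it first: H(key) = b3 a9, then zero-pad to 4 bytes: K' = b3 a9 00 00.
K' ⊕ ipad = 85 9f 36 36; K' ⊕ opad = ef f5 5c 5c.
Inner hash: even-index sum = 416 mod 256 = 160; odd-index sum = 310 mod 256 = 54 → a0 36.
Outer hash (recomputed tag): even-index sum = 491 mod 256 = 235; odd-index sum = 391 mod 256 = 135 → eb 87.
Recomputed tag = eb87; claimed = eb87 → match.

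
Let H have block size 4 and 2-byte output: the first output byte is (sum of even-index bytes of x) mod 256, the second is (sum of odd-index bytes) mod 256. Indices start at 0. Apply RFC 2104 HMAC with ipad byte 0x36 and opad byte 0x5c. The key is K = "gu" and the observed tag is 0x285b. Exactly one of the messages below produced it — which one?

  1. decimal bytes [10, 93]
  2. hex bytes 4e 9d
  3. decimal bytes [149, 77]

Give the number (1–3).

Key "gu" = 67 75 is 2 bytes ≤ B = 4; zero-pad to 4 bytes: K' = 67 75 00 00.
K' ⊕ ipad = 51 43 36 36; K' ⊕ opad = 3b 29 5c 5c.
m1: inner = H(51 43 36 36 0a 5d) = 91 d6; tag = H(3b 29 5c 5c 91 d6) = 285b ← matches
m2: inner = H(51 43 36 36 4e 9d) = d5 16; tag = H(3b 29 5c 5c d5 16) = 6c9b
m3: inner = H(51 43 36 36 95 4d) = 1c c6; tag = H(3b 29 5c 5c 1c c6) = b34b

1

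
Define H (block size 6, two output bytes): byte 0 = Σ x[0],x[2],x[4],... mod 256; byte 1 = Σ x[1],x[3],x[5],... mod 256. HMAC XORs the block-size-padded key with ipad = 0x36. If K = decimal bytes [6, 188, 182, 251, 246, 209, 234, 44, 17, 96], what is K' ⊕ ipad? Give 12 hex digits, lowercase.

9b2236363636

Key decimal bytes [6, 188, 182, 251, 246, 209, 234, 44, 17, 96] = 06 bc b6 fb f6 d1 ea 2c 11 60 is 10 bytes > B = 6, so hash it first: H(key) = ad 14, then zero-pad to 6 bytes: K' = ad 14 00 00 00 00.
XOR each byte with 0x36: ad⊕36=9b, 14⊕36=22, 00⊕36=36, 00⊕36=36, 00⊕36=36, 00⊕36=36.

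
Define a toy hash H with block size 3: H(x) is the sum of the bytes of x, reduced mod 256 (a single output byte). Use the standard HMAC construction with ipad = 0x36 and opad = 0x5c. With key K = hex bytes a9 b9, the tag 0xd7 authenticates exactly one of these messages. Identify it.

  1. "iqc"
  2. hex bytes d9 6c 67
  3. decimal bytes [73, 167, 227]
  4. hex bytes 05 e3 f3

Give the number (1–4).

1

Key hex bytes a9 b9 is 2 bytes ≤ B = 3; zero-pad to 3 bytes: K' = a9 b9 00.
K' ⊕ ipad = 9f 8f 36; K' ⊕ opad = f5 e5 5c.
m1: inner = H(9f 8f 36 69 71 63) = a1; tag = H(f5 e5 5c a1) = d7 ← matches
m2: inner = H(9f 8f 36 d9 6c 67) = 10; tag = H(f5 e5 5c 10) = 46
m3: inner = H(9f 8f 36 49 a7 e3) = 37; tag = H(f5 e5 5c 37) = 6d
m4: inner = H(9f 8f 36 05 e3 f3) = 3f; tag = H(f5 e5 5c 3f) = 75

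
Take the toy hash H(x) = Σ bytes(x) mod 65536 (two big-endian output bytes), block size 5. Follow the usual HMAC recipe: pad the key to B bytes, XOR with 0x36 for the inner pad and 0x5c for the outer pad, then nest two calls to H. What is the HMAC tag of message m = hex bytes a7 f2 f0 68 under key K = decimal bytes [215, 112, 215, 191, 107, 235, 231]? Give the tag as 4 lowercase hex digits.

Key decimal bytes [215, 112, 215, 191, 107, 235, 231] = d7 70 d7 bf 6b eb e7 is 7 bytes > B = 5, so hash it first: H(key) = 05 1a, then zero-pad to 5 bytes: K' = 05 1a 00 00 00.
K' ⊕ ipad = 33 2c 36 36 36.  K' ⊕ opad = 59 46 5c 5c 5c.
Inner input = (K'⊕ipad) ∥ m = 33 2c 36 36 36 ∥ a7 f2 f0 68.
Inner hash: sum = 51+44+54+54+54+167+242+240+104 = 1010 → 03 f2.
Outer input = (K'⊕opad) ∥ inner = 59 46 5c 5c 5c ∥ 03 f2.
Outer hash (tag): sum = 89+70+92+92+92+3+242 = 680 → 02 a8.

02a8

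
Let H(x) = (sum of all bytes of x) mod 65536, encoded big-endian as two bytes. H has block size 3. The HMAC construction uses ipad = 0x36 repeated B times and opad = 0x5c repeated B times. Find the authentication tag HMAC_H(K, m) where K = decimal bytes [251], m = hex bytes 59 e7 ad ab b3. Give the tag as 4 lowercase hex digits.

Key decimal bytes [251] = fb is 1 byte ≤ B = 3; zero-pad to 3 bytes: K' = fb 00 00.
K' ⊕ ipad = cd 36 36.  K' ⊕ opad = a7 5c 5c.
Inner input = (K'⊕ipad) ∥ m = cd 36 36 ∥ 59 e7 ad ab b3.
Inner hash: sum = 205+54+54+89+231+173+171+179 = 1156 → 04 84.
Outer input = (K'⊕opad) ∥ inner = a7 5c 5c ∥ 04 84.
Outer hash (tag): sum = 167+92+92+4+132 = 487 → 01 e7.

01e7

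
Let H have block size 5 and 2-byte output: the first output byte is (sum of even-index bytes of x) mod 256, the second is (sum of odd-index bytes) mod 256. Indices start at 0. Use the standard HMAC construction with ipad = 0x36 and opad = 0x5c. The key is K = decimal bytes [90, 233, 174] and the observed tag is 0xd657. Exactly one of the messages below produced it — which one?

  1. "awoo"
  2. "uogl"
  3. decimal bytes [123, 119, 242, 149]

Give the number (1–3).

3

Key decimal bytes [90, 233, 174] = 5a e9 ae is 3 bytes ≤ B = 5; zero-pad to 5 bytes: K' = 5a e9 ae 00 00.
K' ⊕ ipad = 6c df 98 36 36; K' ⊕ opad = 06 b5 f2 5c 5c.
m1: inner = H(6c df 98 36 36 61 77 6f 6f) = 20 e5; tag = H(06 b5 f2 5c 5c 20 e5) = 3931
m2: inner = H(6c df 98 36 36 75 6f 67 6c) = 15 f1; tag = H(06 b5 f2 5c 5c 15 f1) = 4526
m3: inner = H(6c df 98 36 36 7b 77 f2 95) = 46 82; tag = H(06 b5 f2 5c 5c 46 82) = d657 ← matches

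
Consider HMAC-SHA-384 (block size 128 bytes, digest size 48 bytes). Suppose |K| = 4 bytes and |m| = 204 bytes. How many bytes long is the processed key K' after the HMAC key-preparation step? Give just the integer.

128

Key is 4 ≤ 128 bytes, zero-padded: |K'| = 128.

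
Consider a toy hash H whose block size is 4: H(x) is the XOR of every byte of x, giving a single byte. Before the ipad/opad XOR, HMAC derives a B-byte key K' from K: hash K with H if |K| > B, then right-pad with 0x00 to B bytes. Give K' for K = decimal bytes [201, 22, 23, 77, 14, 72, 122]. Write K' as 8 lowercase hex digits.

|K| = 7 > B = 4, so first hash the key.
H(K): XOR c9⊕16⊕17⊕4d⊕0e⊕48⊕7a = b9.
Zero-pad H(K) = b9 to 4 bytes: K' = b9 00 00 00.

b9000000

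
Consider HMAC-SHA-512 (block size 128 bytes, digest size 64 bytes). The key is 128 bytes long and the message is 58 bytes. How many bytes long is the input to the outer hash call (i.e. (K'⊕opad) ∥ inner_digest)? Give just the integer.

192

Key is 128 ≤ 128 bytes, zero-padded: |K'| = 128.
Outer input = (K'⊕opad) ∥ H(inner) → 128 + 64 = 192 bytes.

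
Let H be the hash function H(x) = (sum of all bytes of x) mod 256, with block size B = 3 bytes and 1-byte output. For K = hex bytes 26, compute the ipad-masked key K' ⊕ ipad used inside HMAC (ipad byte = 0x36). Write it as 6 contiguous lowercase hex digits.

103636

Key hex bytes 26 is 1 byte ≤ B = 3; zero-pad to 3 bytes: K' = 26 00 00.
XOR each byte with 0x36: 26⊕36=10, 00⊕36=36, 00⊕36=36.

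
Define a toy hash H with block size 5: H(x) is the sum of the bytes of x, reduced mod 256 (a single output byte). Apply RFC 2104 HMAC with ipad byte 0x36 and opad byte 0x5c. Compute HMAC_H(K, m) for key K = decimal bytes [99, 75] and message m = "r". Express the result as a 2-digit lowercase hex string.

Key decimal bytes [99, 75] = 63 4b is 2 bytes ≤ B = 5; zero-pad to 5 bytes: K' = 63 4b 00 00 00.
K' ⊕ ipad = 55 7d 36 36 36.  K' ⊕ opad = 3f 17 5c 5c 5c.
Inner input = (K'⊕ipad) ∥ m = 55 7d 36 36 36 ∥ 72.
Inner hash: sum = 85+125+54+54+54+114 = 486; mod 256 = 230 → e6.
Outer input = (K'⊕opad) ∥ inner = 3f 17 5c 5c 5c ∥ e6.
Outer hash (tag): sum = 63+23+92+92+92+230 = 592; mod 256 = 80 → 50.

50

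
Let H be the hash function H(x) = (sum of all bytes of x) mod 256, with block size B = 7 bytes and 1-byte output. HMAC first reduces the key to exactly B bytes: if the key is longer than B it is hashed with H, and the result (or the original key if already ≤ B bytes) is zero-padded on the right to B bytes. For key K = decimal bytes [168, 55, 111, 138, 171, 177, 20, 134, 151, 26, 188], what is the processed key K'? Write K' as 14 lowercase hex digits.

3b000000000000

|K| = 11 > B = 7, so first hash the key.
H(K): sum = 168+55+111+138+171+177+20+134+151+26+188 = 1339; mod 256 = 59 → 3b.
Zero-pad H(K) = 3b to 7 bytes: K' = 3b 00 00 00 00 00 00.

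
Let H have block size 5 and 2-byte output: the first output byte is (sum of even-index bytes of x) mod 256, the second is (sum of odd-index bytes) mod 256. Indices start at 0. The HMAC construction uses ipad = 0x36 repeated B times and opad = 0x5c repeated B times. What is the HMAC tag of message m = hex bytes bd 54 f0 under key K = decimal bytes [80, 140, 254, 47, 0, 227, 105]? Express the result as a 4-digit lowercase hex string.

Key decimal bytes [80, 140, 254, 47, 0, 227, 105] = 50 8c fe 2f 00 e3 69 is 7 bytes > B = 5, so hash it first: H(key) = b7 9e, then zero-pad to 5 bytes: K' = b7 9e 00 00 00.
K' ⊕ ipad = 81 a8 36 36 36.  K' ⊕ opad = eb c2 5c 5c 5c.
Inner input = (K'⊕ipad) ∥ m = 81 a8 36 36 36 ∥ bd 54 f0.
Inner hash: even-index sum = 321 mod 256 = 65; odd-index sum = 651 mod 256 = 139 → 41 8b.
Outer input = (K'⊕opad) ∥ inner = eb c2 5c 5c 5c ∥ 41 8b.
Outer hash (tag): even-index sum = 558 mod 256 = 46; odd-index sum = 351 mod 256 = 95 → 2e 5f.

2e5f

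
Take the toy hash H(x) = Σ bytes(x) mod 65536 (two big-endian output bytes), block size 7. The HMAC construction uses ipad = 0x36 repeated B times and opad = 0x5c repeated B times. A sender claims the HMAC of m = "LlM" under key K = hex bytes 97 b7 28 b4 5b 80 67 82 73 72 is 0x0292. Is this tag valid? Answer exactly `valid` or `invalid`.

Key hex bytes 97 b7 28 b4 5b 80 67 82 73 72 is 10 bytes > B = 7, so hash it first: H(key) = 04 d3, then zero-pad to 7 bytes: K' = 04 d3 00 00 00 00 00.
K' ⊕ ipad = 32 e5 36 36 36 36 36; K' ⊕ opad = 58 8f 5c 5c 5c 5c 5c.
Inner hash: sum = 50+229+54+54+54+54+54+76+108+77 = 810 → 03 2a.
Outer hash (recomputed tag): sum = 88+143+92+92+92+92+92+3+42 = 736 → 02 e0.
Recomputed tag = 02e0; claimed = 0292 → mismatch.

invalid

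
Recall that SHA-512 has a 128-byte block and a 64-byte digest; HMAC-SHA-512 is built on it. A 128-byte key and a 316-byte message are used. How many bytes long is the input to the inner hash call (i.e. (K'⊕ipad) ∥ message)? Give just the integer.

444

Key is 128 ≤ 128 bytes, zero-padded: |K'| = 128.
Inner input = (K'⊕ipad) ∥ m → 128 + 316 = 444 bytes.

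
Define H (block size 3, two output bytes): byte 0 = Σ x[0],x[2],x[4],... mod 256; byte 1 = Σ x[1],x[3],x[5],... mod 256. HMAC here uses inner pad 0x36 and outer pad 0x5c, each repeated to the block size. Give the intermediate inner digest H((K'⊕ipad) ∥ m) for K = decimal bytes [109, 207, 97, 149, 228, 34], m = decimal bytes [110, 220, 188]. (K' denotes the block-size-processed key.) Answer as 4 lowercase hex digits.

96da

Key decimal bytes [109, 207, 97, 149, 228, 34] = 6d cf 61 95 e4 22 is 6 bytes > B = 3, so hash it first: H(key) = b2 86, then zero-pad to 3 bytes: K' = b2 86 00.
K' ⊕ ipad = 84 b0 36.
Inner input = 84 b0 36 ∥ 6e dc bc.
Inner hash: even-index sum = 406 mod 256 = 150; odd-index sum = 474 mod 256 = 218 → 96 da.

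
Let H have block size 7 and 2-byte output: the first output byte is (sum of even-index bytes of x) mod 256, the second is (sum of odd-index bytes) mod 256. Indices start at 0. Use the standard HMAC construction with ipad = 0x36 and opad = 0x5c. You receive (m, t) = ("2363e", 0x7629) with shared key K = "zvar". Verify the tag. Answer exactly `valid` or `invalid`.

invalid

Key "zvar" = 7a 76 61 72 is 4 bytes ≤ B = 7; zero-pad to 7 bytes: K' = 7a 76 61 72 00 00 00.
K' ⊕ ipad = 4c 40 57 44 36 36 36; K' ⊕ opad = 26 2a 3d 2e 5c 5c 5c.
Inner hash: even-index sum = 373 mod 256 = 117; odd-index sum = 391 mod 256 = 135 → 75 87.
Outer hash (recomputed tag): even-index sum = 418 mod 256 = 162; odd-index sum = 297 mod 256 = 41 → a2 29.
Recomputed tag = a229; claimed = 7629 → mismatch.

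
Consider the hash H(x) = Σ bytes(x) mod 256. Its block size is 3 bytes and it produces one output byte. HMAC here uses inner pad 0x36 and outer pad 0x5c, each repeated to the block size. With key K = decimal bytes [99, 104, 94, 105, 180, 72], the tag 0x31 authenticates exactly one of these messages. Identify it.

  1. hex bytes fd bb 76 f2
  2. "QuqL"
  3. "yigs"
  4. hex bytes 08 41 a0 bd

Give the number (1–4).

2

Key decimal bytes [99, 104, 94, 105, 180, 72] = 63 68 5e 69 b4 48 is 6 bytes > B = 3, so hash it first: H(key) = 8e, then zero-pad to 3 bytes: K' = 8e 00 00.
K' ⊕ ipad = b8 36 36; K' ⊕ opad = d2 5c 5c.
m1: inner = H(b8 36 36 fd bb 76 f2) = 44; tag = H(d2 5c 5c 44) = ce
m2: inner = H(b8 36 36 51 75 71 4c) = a7; tag = H(d2 5c 5c a7) = 31 ← matches
m3: inner = H(b8 36 36 79 69 67 73) = e0; tag = H(d2 5c 5c e0) = 6a
m4: inner = H(b8 36 36 08 41 a0 bd) = ca; tag = H(d2 5c 5c ca) = 54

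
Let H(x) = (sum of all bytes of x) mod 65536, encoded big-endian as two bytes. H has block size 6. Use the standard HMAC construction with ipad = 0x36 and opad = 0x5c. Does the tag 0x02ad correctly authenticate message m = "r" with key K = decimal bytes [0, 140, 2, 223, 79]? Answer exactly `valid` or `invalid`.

valid

Key decimal bytes [0, 140, 2, 223, 79] = 00 8c 02 df 4f is 5 bytes ≤ B = 6; zero-pad to 6 bytes: K' = 00 8c 02 df 4f 00.
K' ⊕ ipad = 36 ba 34 e9 79 36; K' ⊕ opad = 5c d0 5e 83 13 5c.
Inner hash: sum = 54+186+52+233+121+54+114 = 814 → 03 2e.
Outer hash (recomputed tag): sum = 92+208+94+131+19+92+3+46 = 685 → 02 ad.
Recomputed tag = 02ad; claimed = 02ad → match.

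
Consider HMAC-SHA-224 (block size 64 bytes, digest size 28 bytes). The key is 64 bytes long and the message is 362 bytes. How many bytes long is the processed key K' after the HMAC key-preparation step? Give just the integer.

64

Key is 64 ≤ 64 bytes, zero-padded: |K'| = 64.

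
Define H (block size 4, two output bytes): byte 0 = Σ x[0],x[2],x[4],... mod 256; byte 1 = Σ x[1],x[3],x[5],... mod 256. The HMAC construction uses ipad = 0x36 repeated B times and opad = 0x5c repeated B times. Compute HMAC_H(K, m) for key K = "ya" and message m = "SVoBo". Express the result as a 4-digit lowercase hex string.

Key "ya" = 79 61 is 2 bytes ≤ B = 4; zero-pad to 4 bytes: K' = 79 61 00 00.
K' ⊕ ipad = 4f 57 36 36.  K' ⊕ opad = 25 3d 5c 5c.
Inner input = (K'⊕ipad) ∥ m = 4f 57 36 36 ∥ 53 56 6f 42 6f.
Inner hash: even-index sum = 438 mod 256 = 182; odd-index sum = 293 mod 256 = 37 → b6 25.
Outer input = (K'⊕opad) ∥ inner = 25 3d 5c 5c ∥ b6 25.
Outer hash (tag): even-index sum = 311 mod 256 = 55; odd-index sum = 190 mod 256 = 190 → 37 be.

37be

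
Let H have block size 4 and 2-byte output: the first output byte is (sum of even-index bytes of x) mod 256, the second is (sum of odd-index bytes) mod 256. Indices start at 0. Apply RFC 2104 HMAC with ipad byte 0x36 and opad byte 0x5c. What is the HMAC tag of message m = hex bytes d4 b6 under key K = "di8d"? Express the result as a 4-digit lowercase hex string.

Key "di8d" = 64 69 38 64 is exactly B = 4 bytes: K' = 64 69 38 64.
K' ⊕ ipad = 52 5f 0e 52.  K' ⊕ opad = 38 35 64 38.
Inner input = (K'⊕ipad) ∥ m = 52 5f 0e 52 ∥ d4 b6.
Inner hash: even-index sum = 308 mod 256 = 52; odd-index sum = 359 mod 256 = 103 → 34 67.
Outer input = (K'⊕opad) ∥ inner = 38 35 64 38 ∥ 34 67.
Outer hash (tag): even-index sum = 208 mod 256 = 208; odd-index sum = 212 mod 256 = 212 → d0 d4.

d0d4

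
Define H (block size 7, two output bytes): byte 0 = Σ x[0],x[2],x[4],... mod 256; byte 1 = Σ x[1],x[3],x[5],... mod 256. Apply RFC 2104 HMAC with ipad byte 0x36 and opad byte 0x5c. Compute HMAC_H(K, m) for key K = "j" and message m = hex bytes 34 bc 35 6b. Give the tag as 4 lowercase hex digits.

5539

Key "j" = 6a is 1 byte ≤ B = 7; zero-pad to 7 bytes: K' = 6a 00 00 00 00 00 00.
K' ⊕ ipad = 5c 36 36 36 36 36 36.  K' ⊕ opad = 36 5c 5c 5c 5c 5c 5c.
Inner input = (K'⊕ipad) ∥ m = 5c 36 36 36 36 36 36 ∥ 34 bc 35 6b.
Inner hash: even-index sum = 549 mod 256 = 37; odd-index sum = 267 mod 256 = 11 → 25 0b.
Outer input = (K'⊕opad) ∥ inner = 36 5c 5c 5c 5c 5c 5c ∥ 25 0b.
Outer hash (tag): even-index sum = 341 mod 256 = 85; odd-index sum = 313 mod 256 = 57 → 55 39.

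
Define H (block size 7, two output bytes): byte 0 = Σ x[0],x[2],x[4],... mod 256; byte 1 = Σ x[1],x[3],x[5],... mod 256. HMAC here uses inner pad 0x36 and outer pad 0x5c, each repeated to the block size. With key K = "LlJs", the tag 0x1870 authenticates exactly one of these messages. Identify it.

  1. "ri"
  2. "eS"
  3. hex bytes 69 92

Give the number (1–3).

2

Key "LlJs" = 4c 6c 4a 73 is 4 bytes ≤ B = 7; zero-pad to 7 bytes: K' = 4c 6c 4a 73 00 00 00.
K' ⊕ ipad = 7a 5a 7c 45 36 36 36; K' ⊕ opad = 10 30 16 2f 5c 5c 5c.
m1: inner = H(7a 5a 7c 45 36 36 36 72 69) = cb 47; tag = H(10 30 16 2f 5c 5c 5c cb 47) = 2586
m2: inner = H(7a 5a 7c 45 36 36 36 65 53) = b5 3a; tag = H(10 30 16 2f 5c 5c 5c b5 3a) = 1870 ← matches
m3: inner = H(7a 5a 7c 45 36 36 36 69 92) = f4 3e; tag = H(10 30 16 2f 5c 5c 5c f4 3e) = 1caf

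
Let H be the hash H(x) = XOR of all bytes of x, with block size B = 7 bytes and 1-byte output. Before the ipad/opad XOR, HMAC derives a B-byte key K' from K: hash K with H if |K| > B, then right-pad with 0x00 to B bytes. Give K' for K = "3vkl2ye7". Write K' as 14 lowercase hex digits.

|K| = 8 > B = 7, so first hash the key.
H(K): XOR 33⊕76⊕6b⊕6c⊕32⊕79⊕65⊕37 = 5b.
Zero-pad H(K) = 5b to 7 bytes: K' = 5b 00 00 00 00 00 00.

5b000000000000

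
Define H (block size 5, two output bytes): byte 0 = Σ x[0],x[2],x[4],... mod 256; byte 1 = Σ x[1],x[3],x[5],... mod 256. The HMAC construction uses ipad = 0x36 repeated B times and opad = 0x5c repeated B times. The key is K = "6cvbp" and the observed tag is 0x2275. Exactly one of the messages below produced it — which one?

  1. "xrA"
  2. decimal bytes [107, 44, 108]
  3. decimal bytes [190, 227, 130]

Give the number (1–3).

1

Key "6cvbp" = 36 63 76 62 70 is exactly B = 5 bytes: K' = 36 63 76 62 70.
K' ⊕ ipad = 00 55 40 54 46; K' ⊕ opad = 6a 3f 2a 3e 2c.
m1: inner = H(00 55 40 54 46 78 72 41) = f8 62; tag = H(6a 3f 2a 3e 2c f8 62) = 2275 ← matches
m2: inner = H(00 55 40 54 46 6b 2c 6c) = b2 80; tag = H(6a 3f 2a 3e 2c b2 80) = 402f
m3: inner = H(00 55 40 54 46 be e3 82) = 69 e9; tag = H(6a 3f 2a 3e 2c 69 e9) = a9e6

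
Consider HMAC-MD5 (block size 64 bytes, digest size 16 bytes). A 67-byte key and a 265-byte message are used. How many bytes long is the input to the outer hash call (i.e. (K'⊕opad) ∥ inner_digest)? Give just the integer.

Key is 67 > 64 bytes, so it is hashed to 16 bytes then zero-padded to 64: |K'| = 64.
Outer input = (K'⊕opad) ∥ H(inner) → 64 + 16 = 80 bytes.

80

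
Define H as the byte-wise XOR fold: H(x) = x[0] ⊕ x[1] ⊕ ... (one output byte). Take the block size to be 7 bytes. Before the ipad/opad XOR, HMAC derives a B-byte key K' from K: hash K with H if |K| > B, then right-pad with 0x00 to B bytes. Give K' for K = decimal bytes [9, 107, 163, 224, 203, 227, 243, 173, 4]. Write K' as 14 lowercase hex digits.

|K| = 9 > B = 7, so first hash the key.
H(K): XOR 09⊕6b⊕a3⊕e0⊕cb⊕e3⊕f3⊕ad⊕04 = 53.
Zero-pad H(K) = 53 to 7 bytes: K' = 53 00 00 00 00 00 00.

53000000000000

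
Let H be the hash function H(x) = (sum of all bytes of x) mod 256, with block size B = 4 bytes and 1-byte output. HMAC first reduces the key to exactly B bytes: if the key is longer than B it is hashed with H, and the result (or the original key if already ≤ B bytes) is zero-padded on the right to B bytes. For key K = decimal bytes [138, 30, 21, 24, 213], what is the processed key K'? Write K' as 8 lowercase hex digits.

aa000000

|K| = 5 > B = 4, so first hash the key.
H(K): sum = 138+30+21+24+213 = 426; mod 256 = 170 → aa.
Zero-pad H(K) = aa to 4 bytes: K' = aa 00 00 00.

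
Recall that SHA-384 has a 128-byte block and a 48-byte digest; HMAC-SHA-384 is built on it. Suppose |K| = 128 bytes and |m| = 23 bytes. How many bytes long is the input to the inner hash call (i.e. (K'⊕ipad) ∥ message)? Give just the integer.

151

Key is 128 ≤ 128 bytes, zero-padded: |K'| = 128.
Inner input = (K'⊕ipad) ∥ m → 128 + 23 = 151 bytes.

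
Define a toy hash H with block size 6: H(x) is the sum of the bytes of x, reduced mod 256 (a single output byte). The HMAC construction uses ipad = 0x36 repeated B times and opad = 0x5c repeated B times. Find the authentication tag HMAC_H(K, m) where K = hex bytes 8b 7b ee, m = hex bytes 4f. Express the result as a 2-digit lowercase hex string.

97

Key hex bytes 8b 7b ee is 3 bytes ≤ B = 6; zero-pad to 6 bytes: K' = 8b 7b ee 00 00 00.
K' ⊕ ipad = bd 4d d8 36 36 36.  K' ⊕ opad = d7 27 b2 5c 5c 5c.
Inner input = (K'⊕ipad) ∥ m = bd 4d d8 36 36 36 ∥ 4f.
Inner hash: sum = 189+77+216+54+54+54+79 = 723; mod 256 = 211 → d3.
Outer input = (K'⊕opad) ∥ inner = d7 27 b2 5c 5c 5c ∥ d3.
Outer hash (tag): sum = 215+39+178+92+92+92+211 = 919; mod 256 = 151 → 97.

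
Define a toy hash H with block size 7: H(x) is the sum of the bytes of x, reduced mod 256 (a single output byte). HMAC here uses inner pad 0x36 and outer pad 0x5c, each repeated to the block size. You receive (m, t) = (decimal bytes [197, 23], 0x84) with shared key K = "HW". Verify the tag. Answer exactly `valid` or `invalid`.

Key "HW" = 48 57 is 2 bytes ≤ B = 7; zero-pad to 7 bytes: K' = 48 57 00 00 00 00 00.
K' ⊕ ipad = 7e 61 36 36 36 36 36; K' ⊕ opad = 14 0b 5c 5c 5c 5c 5c.
Inner hash: sum = 126+97+54+54+54+54+54+197+23 = 713; mod 256 = 201 → c9.
Outer hash (recomputed tag): sum = 20+11+92+92+92+92+92+201 = 692; mod 256 = 180 → b4.
Recomputed tag = b4; claimed = 84 → mismatch.

invalid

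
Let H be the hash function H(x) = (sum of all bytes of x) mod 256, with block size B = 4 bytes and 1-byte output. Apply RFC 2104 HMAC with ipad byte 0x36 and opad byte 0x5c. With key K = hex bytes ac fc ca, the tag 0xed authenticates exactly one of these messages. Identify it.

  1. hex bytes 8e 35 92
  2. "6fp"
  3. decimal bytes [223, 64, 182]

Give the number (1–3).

Key hex bytes ac fc ca is 3 bytes ≤ B = 4; zero-pad to 4 bytes: K' = ac fc ca 00.
K' ⊕ ipad = 9a ca fc 36; K' ⊕ opad = f0 a0 96 5c.
m1: inner = H(9a ca fc 36 8e 35 92) = eb; tag = H(f0 a0 96 5c eb) = 6d
m2: inner = H(9a ca fc 36 36 66 70) = a2; tag = H(f0 a0 96 5c a2) = 24
m3: inner = H(9a ca fc 36 df 40 b6) = 6b; tag = H(f0 a0 96 5c 6b) = ed ← matches

3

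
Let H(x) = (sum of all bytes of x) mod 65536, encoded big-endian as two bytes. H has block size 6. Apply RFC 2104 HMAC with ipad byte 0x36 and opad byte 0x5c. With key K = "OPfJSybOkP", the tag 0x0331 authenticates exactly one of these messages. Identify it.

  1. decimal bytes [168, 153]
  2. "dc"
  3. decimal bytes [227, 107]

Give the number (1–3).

2

Key "OPfJSybOkP" = 4f 50 66 4a 53 79 62 4f 6b 50 is 10 bytes > B = 6, so hash it first: H(key) = 03 87, then zero-pad to 6 bytes: K' = 03 87 00 00 00 00.
K' ⊕ ipad = 35 b1 36 36 36 36; K' ⊕ opad = 5f db 5c 5c 5c 5c.
m1: inner = H(35 b1 36 36 36 36 a8 99) = 02 ff; tag = H(5f db 5c 5c 5c 5c 02 ff) = 03ab
m2: inner = H(35 b1 36 36 36 36 64 63) = 02 85; tag = H(5f db 5c 5c 5c 5c 02 85) = 0331 ← matches
m3: inner = H(35 b1 36 36 36 36 e3 6b) = 03 0c; tag = H(5f db 5c 5c 5c 5c 03 0c) = 02b9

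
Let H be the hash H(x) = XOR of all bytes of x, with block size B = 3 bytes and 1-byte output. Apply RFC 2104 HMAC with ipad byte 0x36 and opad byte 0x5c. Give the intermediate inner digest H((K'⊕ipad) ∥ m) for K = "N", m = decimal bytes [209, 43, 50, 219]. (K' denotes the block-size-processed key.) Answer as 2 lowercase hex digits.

Key "N" = 4e is 1 byte ≤ B = 3; zero-pad to 3 bytes: K' = 4e 00 00.
K' ⊕ ipad = 78 36 36.
Inner input = 78 36 36 ∥ d1 2b 32 db.
Inner hash: XOR 78⊕36⊕36⊕d1⊕2b⊕32⊕db = 6b.

6b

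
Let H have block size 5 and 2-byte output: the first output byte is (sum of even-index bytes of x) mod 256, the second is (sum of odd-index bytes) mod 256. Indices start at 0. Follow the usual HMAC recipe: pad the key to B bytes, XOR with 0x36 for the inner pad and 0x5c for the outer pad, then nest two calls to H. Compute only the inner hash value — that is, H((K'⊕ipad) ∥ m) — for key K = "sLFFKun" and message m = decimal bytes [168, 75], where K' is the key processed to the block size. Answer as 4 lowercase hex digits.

fb0f

Key "sLFFKun" = 73 4c 46 46 4b 75 6e is 7 bytes > B = 5, so hash it first: H(key) = 72 07, then zero-pad to 5 bytes: K' = 72 07 00 00 00.
K' ⊕ ipad = 44 31 36 36 36.
Inner input = 44 31 36 36 36 ∥ a8 4b.
Inner hash: even-index sum = 251 mod 256 = 251; odd-index sum = 271 mod 256 = 15 → fb 0f.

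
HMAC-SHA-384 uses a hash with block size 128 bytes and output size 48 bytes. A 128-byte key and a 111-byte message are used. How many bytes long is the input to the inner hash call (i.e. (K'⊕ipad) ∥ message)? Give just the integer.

239

Key is 128 ≤ 128 bytes, zero-padded: |K'| = 128.
Inner input = (K'⊕ipad) ∥ m → 128 + 111 = 239 bytes.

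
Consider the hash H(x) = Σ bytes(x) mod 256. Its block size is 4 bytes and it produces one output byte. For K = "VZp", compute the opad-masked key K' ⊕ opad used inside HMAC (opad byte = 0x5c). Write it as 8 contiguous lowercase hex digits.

0a062c5c

Key "VZp" = 56 5a 70 is 3 bytes ≤ B = 4; zero-pad to 4 bytes: K' = 56 5a 70 00.
XOR each byte with 0x5c: 56⊕5c=0a, 5a⊕5c=06, 70⊕5c=2c, 00⊕5c=5c.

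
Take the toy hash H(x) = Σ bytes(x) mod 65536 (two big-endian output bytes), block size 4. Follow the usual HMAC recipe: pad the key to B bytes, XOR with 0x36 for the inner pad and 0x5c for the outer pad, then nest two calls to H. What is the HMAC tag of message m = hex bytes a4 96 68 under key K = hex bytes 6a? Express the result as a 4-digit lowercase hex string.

01ec

Key hex bytes 6a is 1 byte ≤ B = 4; zero-pad to 4 bytes: K' = 6a 00 00 00.
K' ⊕ ipad = 5c 36 36 36.  K' ⊕ opad = 36 5c 5c 5c.
Inner input = (K'⊕ipad) ∥ m = 5c 36 36 36 ∥ a4 96 68.
Inner hash: sum = 92+54+54+54+164+150+104 = 672 → 02 a0.
Outer input = (K'⊕opad) ∥ inner = 36 5c 5c 5c ∥ 02 a0.
Outer hash (tag): sum = 54+92+92+92+2+160 = 492 → 01 ec.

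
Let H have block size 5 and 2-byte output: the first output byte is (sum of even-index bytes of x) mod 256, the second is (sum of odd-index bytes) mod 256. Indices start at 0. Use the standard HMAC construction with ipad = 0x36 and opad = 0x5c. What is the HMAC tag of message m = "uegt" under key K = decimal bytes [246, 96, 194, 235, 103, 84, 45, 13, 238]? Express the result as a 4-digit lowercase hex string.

Key decimal bytes [246, 96, 194, 235, 103, 84, 45, 13, 238] = f6 60 c2 eb 67 54 2d 0d ee is 9 bytes > B = 5, so hash it first: H(key) = 3a ac, then zero-pad to 5 bytes: K' = 3a ac 00 00 00.
K' ⊕ ipad = 0c 9a 36 36 36.  K' ⊕ opad = 66 f0 5c 5c 5c.
Inner input = (K'⊕ipad) ∥ m = 0c 9a 36 36 36 ∥ 75 65 67 74.
Inner hash: even-index sum = 337 mod 256 = 81; odd-index sum = 428 mod 256 = 172 → 51 ac.
Outer input = (K'⊕opad) ∥ inner = 66 f0 5c 5c 5c ∥ 51 ac.
Outer hash (tag): even-index sum = 458 mod 256 = 202; odd-index sum = 413 mod 256 = 157 → ca 9d.

ca9d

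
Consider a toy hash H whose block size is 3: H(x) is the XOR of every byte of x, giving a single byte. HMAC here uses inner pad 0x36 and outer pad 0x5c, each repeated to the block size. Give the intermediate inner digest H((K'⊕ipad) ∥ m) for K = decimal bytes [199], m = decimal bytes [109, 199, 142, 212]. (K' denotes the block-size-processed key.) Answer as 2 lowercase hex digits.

01

Key decimal bytes [199] = c7 is 1 byte ≤ B = 3; zero-pad to 3 bytes: K' = c7 00 00.
K' ⊕ ipad = f1 36 36.
Inner input = f1 36 36 ∥ 6d c7 8e d4.
Inner hash: XOR f1⊕36⊕36⊕6d⊕c7⊕8e⊕d4 = 01.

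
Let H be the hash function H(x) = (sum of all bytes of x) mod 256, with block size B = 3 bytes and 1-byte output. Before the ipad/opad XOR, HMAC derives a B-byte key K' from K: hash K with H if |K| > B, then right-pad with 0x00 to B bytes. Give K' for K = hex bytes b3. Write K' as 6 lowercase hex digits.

b30000

Key hex bytes b3 is 1 byte ≤ B = 3; zero-pad to 3 bytes: K' = b3 00 00.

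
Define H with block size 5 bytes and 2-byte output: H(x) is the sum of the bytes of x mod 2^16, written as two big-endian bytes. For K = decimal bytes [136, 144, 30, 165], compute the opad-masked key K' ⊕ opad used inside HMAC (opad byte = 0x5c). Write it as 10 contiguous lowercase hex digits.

Key decimal bytes [136, 144, 30, 165] = 88 90 1e a5 is 4 bytes ≤ B = 5; zero-pad to 5 bytes: K' = 88 90 1e a5 00.
XOR each byte with 0x5c: 88⊕5c=d4, 90⊕5c=cc, 1e⊕5c=42, a5⊕5c=f9, 00⊕5c=5c.

d4cc42f95c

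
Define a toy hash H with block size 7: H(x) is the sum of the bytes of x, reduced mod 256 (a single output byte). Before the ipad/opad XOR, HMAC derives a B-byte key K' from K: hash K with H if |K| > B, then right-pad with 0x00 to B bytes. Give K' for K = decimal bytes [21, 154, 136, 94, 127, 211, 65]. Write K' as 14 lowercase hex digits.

159a885e7fd341

Key decimal bytes [21, 154, 136, 94, 127, 211, 65] = 15 9a 88 5e 7f d3 41 is exactly B = 7 bytes: K' = 15 9a 88 5e 7f d3 41.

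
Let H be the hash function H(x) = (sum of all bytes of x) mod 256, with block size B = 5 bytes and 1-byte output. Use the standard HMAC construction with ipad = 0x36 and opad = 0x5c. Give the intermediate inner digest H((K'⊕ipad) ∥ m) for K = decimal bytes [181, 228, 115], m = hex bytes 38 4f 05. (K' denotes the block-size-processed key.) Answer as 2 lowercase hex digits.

92

Key decimal bytes [181, 228, 115] = b5 e4 73 is 3 bytes ≤ B = 5; zero-pad to 5 bytes: K' = b5 e4 73 00 00.
K' ⊕ ipad = 83 d2 45 36 36.
Inner input = 83 d2 45 36 36 ∥ 38 4f 05.
Inner hash: sum = 131+210+69+54+54+56+79+5 = 658; mod 256 = 146 → 92.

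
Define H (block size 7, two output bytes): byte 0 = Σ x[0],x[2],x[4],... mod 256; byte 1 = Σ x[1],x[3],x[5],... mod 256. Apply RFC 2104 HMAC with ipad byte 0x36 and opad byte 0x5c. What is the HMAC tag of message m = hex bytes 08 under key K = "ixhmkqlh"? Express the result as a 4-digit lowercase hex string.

Key "ixhmkqlh" = 69 78 68 6d 6b 71 6c 68 is 8 bytes > B = 7, so hash it first: H(key) = a8 be, then zero-pad to 7 bytes: K' = a8 be 00 00 00 00 00.
K' ⊕ ipad = 9e 88 36 36 36 36 36.  K' ⊕ opad = f4 e2 5c 5c 5c 5c 5c.
Inner input = (K'⊕ipad) ∥ m = 9e 88 36 36 36 36 36 ∥ 08.
Inner hash: even-index sum = 320 mod 256 = 64; odd-index sum = 252 mod 256 = 252 → 40 fc.
Outer input = (K'⊕opad) ∥ inner = f4 e2 5c 5c 5c 5c 5c ∥ 40 fc.
Outer hash (tag): even-index sum = 772 mod 256 = 4; odd-index sum = 474 mod 256 = 218 → 04 da.

04da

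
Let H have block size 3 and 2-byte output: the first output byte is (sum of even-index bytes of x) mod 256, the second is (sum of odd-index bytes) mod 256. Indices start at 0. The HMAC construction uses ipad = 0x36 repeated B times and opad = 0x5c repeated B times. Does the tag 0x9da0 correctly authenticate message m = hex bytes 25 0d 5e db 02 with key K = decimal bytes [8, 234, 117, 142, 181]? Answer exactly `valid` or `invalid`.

invalid

Key decimal bytes [8, 234, 117, 142, 181] = 08 ea 75 8e b5 is 5 bytes > B = 3, so hash it first: H(key) = 32 78, then zero-pad to 3 bytes: K' = 32 78 00.
K' ⊕ ipad = 04 4e 36; K' ⊕ opad = 6e 24 5c.
Inner hash: even-index sum = 290 mod 256 = 34; odd-index sum = 211 mod 256 = 211 → 22 d3.
Outer hash (recomputed tag): even-index sum = 413 mod 256 = 157; odd-index sum = 70 mod 256 = 70 → 9d 46.
Recomputed tag = 9d46; claimed = 9da0 → mismatch.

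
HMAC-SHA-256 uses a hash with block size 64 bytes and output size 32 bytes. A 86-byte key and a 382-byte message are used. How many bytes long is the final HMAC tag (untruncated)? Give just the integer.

The tag is one SHA-256 digest: 32 bytes.

32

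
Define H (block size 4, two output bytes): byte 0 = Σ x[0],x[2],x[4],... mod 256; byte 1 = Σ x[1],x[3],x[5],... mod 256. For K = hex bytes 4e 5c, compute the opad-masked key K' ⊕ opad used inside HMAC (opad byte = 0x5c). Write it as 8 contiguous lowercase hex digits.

12005c5c

Key hex bytes 4e 5c is 2 bytes ≤ B = 4; zero-pad to 4 bytes: K' = 4e 5c 00 00.
XOR each byte with 0x5c: 4e⊕5c=12, 5c⊕5c=00, 00⊕5c=5c, 00⊕5c=5c.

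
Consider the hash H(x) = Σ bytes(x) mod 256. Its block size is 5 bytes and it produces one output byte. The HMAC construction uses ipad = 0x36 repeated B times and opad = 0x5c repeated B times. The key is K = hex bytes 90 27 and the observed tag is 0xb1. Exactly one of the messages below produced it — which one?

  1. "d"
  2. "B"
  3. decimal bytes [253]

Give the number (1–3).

Key hex bytes 90 27 is 2 bytes ≤ B = 5; zero-pad to 5 bytes: K' = 90 27 00 00 00.
K' ⊕ ipad = a6 11 36 36 36; K' ⊕ opad = cc 7b 5c 5c 5c.
m1: inner = H(a6 11 36 36 36 64) = bd; tag = H(cc 7b 5c 5c 5c bd) = 18
m2: inner = H(a6 11 36 36 36 42) = 9b; tag = H(cc 7b 5c 5c 5c 9b) = f6
m3: inner = H(a6 11 36 36 36 fd) = 56; tag = H(cc 7b 5c 5c 5c 56) = b1 ← matches

3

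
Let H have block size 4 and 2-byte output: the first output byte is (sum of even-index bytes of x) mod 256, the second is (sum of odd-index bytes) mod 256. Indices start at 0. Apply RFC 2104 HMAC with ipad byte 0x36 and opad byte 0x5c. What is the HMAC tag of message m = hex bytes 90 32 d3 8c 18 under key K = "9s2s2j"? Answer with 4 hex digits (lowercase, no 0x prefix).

79c2

Key "9s2s2j" = 39 73 32 73 32 6a is 6 bytes > B = 4, so hash it first: H(key) = 9d 50, then zero-pad to 4 bytes: K' = 9d 50 00 00.
K' ⊕ ipad = ab 66 36 36.  K' ⊕ opad = c1 0c 5c 5c.
Inner input = (K'⊕ipad) ∥ m = ab 66 36 36 ∥ 90 32 d3 8c 18.
Inner hash: even-index sum = 604 mod 256 = 92; odd-index sum = 346 mod 256 = 90 → 5c 5a.
Outer input = (K'⊕opad) ∥ inner = c1 0c 5c 5c ∥ 5c 5a.
Outer hash (tag): even-index sum = 377 mod 256 = 121; odd-index sum = 194 mod 256 = 194 → 79 c2.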